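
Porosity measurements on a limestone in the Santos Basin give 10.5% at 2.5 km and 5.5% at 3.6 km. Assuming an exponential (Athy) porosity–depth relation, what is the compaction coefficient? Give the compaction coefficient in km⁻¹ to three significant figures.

0.588 km⁻¹

Athy: n(Z) = n₀ e^(−βZ) ⇒ n₁/n₂ = e^{β(Z₂−Z₁)} ⇒ β = ln(n₁/n₂)/(Z₂−Z₁)
β = ln(0.105/0.055) / (3.6 − 2.5) = ln(1.909) / 1.1 = 0.6466 / 1.1 = 0.5878 km⁻¹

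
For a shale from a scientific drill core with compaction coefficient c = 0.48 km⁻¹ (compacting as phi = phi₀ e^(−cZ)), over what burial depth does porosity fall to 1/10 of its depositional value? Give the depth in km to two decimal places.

phi/phi₀ = 1/10 ⇒ exp(−c·Z) = 1/10 ⇒ Z = ln(10) / c
Z = 2.3026 / 0.48 = 4.797 km

4.80 km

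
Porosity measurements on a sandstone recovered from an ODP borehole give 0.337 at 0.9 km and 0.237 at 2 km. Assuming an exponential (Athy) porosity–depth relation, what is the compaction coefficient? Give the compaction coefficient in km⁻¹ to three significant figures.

0.320 km⁻¹

Athy: φ(Z) = φ₀ e^(−βZ) ⇒ φ₁/φ₂ = e^{β(Z₂−Z₁)} ⇒ β = ln(φ₁/φ₂)/(Z₂−Z₁)
β = ln(0.337/0.237) / (2 − 0.9) = ln(1.422) / 1.1 = 0.3520 / 1.1 = 0.32 km⁻¹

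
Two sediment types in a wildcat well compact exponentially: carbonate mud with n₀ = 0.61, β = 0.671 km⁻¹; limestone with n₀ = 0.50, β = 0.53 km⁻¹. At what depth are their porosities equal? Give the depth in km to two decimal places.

1.41 km

Set n₀ₐ e^(−βₐd) = n₀ᵦ e^(−βᵦd) ⇒ ln(n₀ₐ/n₀ᵦ) = (βₐ − βᵦ)·d
d = ln(0.61/0.5) / (0.671 − 0.53) = 0.1989 / 0.141 = 1.410 km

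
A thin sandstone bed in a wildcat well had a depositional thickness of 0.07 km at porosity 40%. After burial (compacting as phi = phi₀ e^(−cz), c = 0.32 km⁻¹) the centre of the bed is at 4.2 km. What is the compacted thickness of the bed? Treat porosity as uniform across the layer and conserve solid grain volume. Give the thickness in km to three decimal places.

0.047 km

Porosity at 4.2 km: phi = 0.4·exp(−0.32×4.2) = 0.1043
Solid-volume conservation: h(1−phi) = h₀(1−phi₀) ⇒ h = h₀·(1−phi₀)/(1−phi)
h = 0.07 × (1 − 0.4)/(1 − 0.1043) = 0.07 × 0.6699 = 0.0469 km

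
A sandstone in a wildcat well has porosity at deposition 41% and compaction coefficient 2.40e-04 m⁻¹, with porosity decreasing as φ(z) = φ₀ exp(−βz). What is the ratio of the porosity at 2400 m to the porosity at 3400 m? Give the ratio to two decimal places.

Working in km (1 km = 1000 m; β in km⁻¹ = β in m⁻¹ × 1000):
φ(z₁)/φ(z₂) = e^(−β·z₁)/e^(−β·z₂) = e^{β(z₂−z₁)}
= exp(0.24 × 1) = exp(0.24) = 1.2712

1.27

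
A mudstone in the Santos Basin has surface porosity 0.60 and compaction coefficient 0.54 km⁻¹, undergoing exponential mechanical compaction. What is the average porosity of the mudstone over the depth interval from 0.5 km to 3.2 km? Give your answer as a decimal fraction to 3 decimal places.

⟨phi⟩ = (1/(d₂−d₁)) ∫ phi₀ e^(−kd) dd = phi₀·(e^(−k·d₁) − e^(−k·d₂)) / (k·(d₂−d₁))
e^(−0.54×0.5) = 0.7634; e^(−0.54×3.2) = 0.1776
⟨phi⟩ = 0.6 × (0.7634 − 0.1776) / (0.54 × 2.7) = 0.6 × 0.4017 = 0.2410

0.241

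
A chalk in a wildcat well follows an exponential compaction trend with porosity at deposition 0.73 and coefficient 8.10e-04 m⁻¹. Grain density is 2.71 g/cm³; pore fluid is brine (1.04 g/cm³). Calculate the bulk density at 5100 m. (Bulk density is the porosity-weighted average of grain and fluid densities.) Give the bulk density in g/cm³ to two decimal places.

2.69 g/cm³

Working in km (1 km = 1000 m; β in km⁻¹ = β in m⁻¹ × 1000):
Porosity at depth: phi = 0.73·exp(−0.81×5.1) = 0.73×0.0161 = 0.0117
Bulk density: ρ_b = (1−phi)ρ_g + phi·ρ_f = 0.9883×2.71 + 0.0117×1.04
       = 2.678 + 0.012 = 2.690 g/cm³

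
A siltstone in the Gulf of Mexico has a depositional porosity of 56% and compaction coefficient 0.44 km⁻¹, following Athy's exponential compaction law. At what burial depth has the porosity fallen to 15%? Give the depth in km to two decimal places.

Invert Athy's law: z = ln(n₀/n) / β
z = ln(0.56/0.15) / 0.44 = ln(3.733) / 0.44 = 1.3173 / 0.44 = 2.994 km

2.99 km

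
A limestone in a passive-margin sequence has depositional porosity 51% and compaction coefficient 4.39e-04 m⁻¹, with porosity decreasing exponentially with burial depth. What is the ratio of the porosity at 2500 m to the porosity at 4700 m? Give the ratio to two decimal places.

2.63

Working in km (1 km = 1000 m; k in km⁻¹ = k in m⁻¹ × 1000):
φ(Z₁)/φ(Z₂) = e^(−k·Z₁)/e^(−k·Z₂) = e^{k(Z₂−Z₁)}
= exp(0.439 × 2.2) = exp(0.9658) = 2.6269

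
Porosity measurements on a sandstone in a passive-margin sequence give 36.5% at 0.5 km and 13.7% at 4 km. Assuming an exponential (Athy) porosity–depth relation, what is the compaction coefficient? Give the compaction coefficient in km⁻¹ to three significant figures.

Athy: n(Z) = n₀ e^(−kZ) ⇒ n₁/n₂ = e^{k(Z₂−Z₁)} ⇒ k = ln(n₁/n₂)/(Z₂−Z₁)
k = ln(0.365/0.137) / (4 − 0.5) = ln(2.664) / 3.5 = 0.9799 / 3.5 = 0.28 km⁻¹

0.280 km⁻¹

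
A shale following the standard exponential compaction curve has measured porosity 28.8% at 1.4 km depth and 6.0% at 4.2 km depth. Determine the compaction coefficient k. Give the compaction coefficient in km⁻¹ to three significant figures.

Athy: φ(d) = φ₀ e^(−kd) ⇒ φ₁/φ₂ = e^{k(d₂−d₁)} ⇒ k = ln(φ₁/φ₂)/(d₂−d₁)
k = ln(0.288/0.06) / (4.2 − 1.4) = ln(4.8) / 2.8 = 1.5686 / 2.8 = 0.5602 km⁻¹

0.560 km⁻¹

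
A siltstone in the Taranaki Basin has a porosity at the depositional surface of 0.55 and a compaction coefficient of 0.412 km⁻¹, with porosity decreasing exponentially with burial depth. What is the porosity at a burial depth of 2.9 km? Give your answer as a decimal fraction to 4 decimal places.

0.1665

phi = phi₀·exp(−k·d) = 0.55 × exp(−0.412 × 2.9) = 0.55 × exp(−1.195)
  = 0.55 × 0.3028 = 0.1665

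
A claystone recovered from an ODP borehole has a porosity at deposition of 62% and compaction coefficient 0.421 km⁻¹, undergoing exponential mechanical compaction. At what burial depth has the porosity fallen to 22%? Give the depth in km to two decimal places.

Invert Athy's law: z = ln(n₀/n) / k
z = ln(0.62/0.22) / 0.421 = ln(2.818) / 0.421 = 1.0361 / 0.421 = 2.461 km

2.46 km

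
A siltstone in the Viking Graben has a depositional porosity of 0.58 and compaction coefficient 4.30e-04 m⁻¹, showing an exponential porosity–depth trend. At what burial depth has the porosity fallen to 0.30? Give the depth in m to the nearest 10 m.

Working in km (1 km = 1000 m; β in km⁻¹ = β in m⁻¹ × 1000):
Invert Athy's law: Z = ln(φ₀/φ) / β
Z = ln(0.58/0.3) / 0.43 = ln(1.933) / 0.43 = 0.6592 / 0.43 = 1.533 km

1530 m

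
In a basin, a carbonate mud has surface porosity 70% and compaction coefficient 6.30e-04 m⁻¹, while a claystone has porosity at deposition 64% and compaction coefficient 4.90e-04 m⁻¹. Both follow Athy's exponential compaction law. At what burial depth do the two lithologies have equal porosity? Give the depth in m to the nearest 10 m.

640 m

Working in km (1 km = 1000 m; β in km⁻¹ = β in m⁻¹ × 1000):
Set n₀ₐ e^(−βₐd) = n₀ᵦ e^(−βᵦd) ⇒ ln(n₀ₐ/n₀ᵦ) = (βₐ − βᵦ)·d
d = ln(0.7/0.64) / (0.63 − 0.49) = 0.0896 / 0.14 = 0.640 km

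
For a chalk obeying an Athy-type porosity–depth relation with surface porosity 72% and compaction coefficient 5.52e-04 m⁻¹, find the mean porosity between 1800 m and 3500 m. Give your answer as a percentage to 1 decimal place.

Working in km (1 km = 1000 m; c in km⁻¹ = c in m⁻¹ × 1000):
⟨n⟩ = (1/(d₂−d₁)) ∫ n₀ e^(−cd) dd = n₀·(e^(−c·d₁) − e^(−c·d₂)) / (c·(d₂−d₁))
e^(−0.552×1.8) = 0.3702; e^(−0.552×3.5) = 0.1449
⟨n⟩ = 0.72 × (0.3702 − 0.1449) / (0.552 × 1.7) = 0.72 × 0.2402 = 0.1729

17.3%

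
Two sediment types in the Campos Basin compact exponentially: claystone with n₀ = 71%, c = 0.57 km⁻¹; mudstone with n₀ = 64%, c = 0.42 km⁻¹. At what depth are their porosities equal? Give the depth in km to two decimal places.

0.69 km

Set n₀ₐ e^(−cₐd) = n₀ᵦ e^(−cᵦd) ⇒ ln(n₀ₐ/n₀ᵦ) = (cₐ − cᵦ)·d
d = ln(0.71/0.64) / (0.57 − 0.42) = 0.1038 / 0.15 = 0.692 km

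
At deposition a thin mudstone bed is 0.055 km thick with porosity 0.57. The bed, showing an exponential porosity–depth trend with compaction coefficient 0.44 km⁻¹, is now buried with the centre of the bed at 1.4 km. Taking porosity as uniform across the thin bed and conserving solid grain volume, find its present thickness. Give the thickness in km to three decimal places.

0.034 km

Porosity at 1.4 km: φ = 0.57·exp(−0.44×1.4) = 0.3079
Solid-volume conservation: h(1−φ) = h₀(1−φ₀) ⇒ h = h₀·(1−φ₀)/(1−φ)
h = 0.055 × (1 − 0.57)/(1 − 0.3079) = 0.055 × 0.6213 = 0.0342 km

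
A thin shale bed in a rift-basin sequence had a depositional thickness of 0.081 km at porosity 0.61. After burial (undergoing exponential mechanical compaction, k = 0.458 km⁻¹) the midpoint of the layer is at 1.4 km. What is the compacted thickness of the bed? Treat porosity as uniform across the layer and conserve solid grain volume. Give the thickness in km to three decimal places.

Porosity at 1.4 km: phi = 0.61·exp(−0.458×1.4) = 0.3213
Solid-volume conservation: h(1−phi) = h₀(1−phi₀) ⇒ h = h₀·(1−phi₀)/(1−phi)
h = 0.081 × (1 − 0.61)/(1 − 0.3213) = 0.081 × 0.5746 = 0.0465 km

0.047 km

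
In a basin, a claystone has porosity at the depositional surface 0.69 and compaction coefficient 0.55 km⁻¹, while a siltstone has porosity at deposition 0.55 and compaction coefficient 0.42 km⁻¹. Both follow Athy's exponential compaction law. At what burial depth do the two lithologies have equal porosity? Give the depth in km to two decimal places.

Set φ₀ₐ e^(−cₐZ) = φ₀ᵦ e^(−cᵦZ) ⇒ ln(φ₀ₐ/φ₀ᵦ) = (cₐ − cᵦ)·Z
Z = ln(0.69/0.55) / (0.55 − 0.42) = 0.2268 / 0.13 = 1.744 km

1.74 km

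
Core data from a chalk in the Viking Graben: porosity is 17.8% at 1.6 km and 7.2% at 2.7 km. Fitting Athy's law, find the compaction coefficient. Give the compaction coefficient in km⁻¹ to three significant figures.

0.823 km⁻¹

Athy: phi(z) = phi₀ e^(−cz) ⇒ phi₁/phi₂ = e^{c(z₂−z₁)} ⇒ c = ln(phi₁/phi₂)/(z₂−z₁)
c = ln(0.178/0.072) / (2.7 − 1.6) = ln(2.472) / 1.1 = 0.9051 / 1.1 = 0.8228 km⁻¹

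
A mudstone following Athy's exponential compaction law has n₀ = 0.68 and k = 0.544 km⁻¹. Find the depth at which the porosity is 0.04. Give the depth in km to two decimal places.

5.21 km

Invert Athy's law: Z = ln(n₀/n) / k
Z = ln(0.68/0.04) / 0.544 = ln(17) / 0.544 = 2.8332 / 0.544 = 5.208 km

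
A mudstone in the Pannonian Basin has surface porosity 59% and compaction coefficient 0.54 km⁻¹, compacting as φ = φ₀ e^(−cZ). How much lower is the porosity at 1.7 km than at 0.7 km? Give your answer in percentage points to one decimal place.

16.9 percentage points

φ(0.7) = 0.59·e^(−0.54×0.7) = 0.4043
φ(1.7) = 0.59·e^(−0.54×1.7) = 0.2356
Δφ = 0.4043 − 0.2356 = 0.1687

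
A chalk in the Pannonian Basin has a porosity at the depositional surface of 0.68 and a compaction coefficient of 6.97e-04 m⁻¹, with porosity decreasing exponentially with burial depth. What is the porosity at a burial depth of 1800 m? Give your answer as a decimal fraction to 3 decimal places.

Working in km (1 km = 1000 m; β in km⁻¹ = β in m⁻¹ × 1000):
n = n₀·exp(−β·Z) = 0.68 × exp(−0.697 × 1.8) = 0.68 × exp(−1.255)
  = 0.68 × 0.2852 = 0.1939

0.194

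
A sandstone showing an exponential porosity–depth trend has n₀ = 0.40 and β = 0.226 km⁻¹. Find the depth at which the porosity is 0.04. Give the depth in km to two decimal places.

Invert Athy's law: Z = ln(n₀/n) / β
Z = ln(0.4/0.04) / 0.226 = ln(10) / 0.226 = 2.3026 / 0.226 = 10.188 km

10.19 km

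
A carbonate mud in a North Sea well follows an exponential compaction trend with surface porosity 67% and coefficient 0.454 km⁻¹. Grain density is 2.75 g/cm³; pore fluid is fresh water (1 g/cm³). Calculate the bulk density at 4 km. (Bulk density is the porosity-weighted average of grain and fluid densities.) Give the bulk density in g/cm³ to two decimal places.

Porosity at depth: n = 0.67·exp(−0.454×4) = 0.67×0.1627 = 0.1090
Bulk density: ρ_b = (1−n)ρ_g + n·ρ_f = 0.8910×2.75 + 0.1090×1
       = 2.450 + 0.109 = 2.559 g/cm³

2.56 g/cm³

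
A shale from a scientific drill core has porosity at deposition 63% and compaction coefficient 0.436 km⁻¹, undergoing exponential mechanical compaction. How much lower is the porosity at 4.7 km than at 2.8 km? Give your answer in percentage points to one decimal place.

10.5 percentage points

n(2.8) = 0.63·e^(−0.436×2.8) = 0.1858
n(4.7) = 0.63·e^(−0.436×4.7) = 0.0812
Δn = 0.1858 − 0.0812 = 0.1047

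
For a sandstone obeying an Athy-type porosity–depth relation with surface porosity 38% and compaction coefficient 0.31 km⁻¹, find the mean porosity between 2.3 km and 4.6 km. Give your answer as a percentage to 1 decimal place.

13.3%

⟨phi⟩ = (1/(d₂−d₁)) ∫ phi₀ e^(−βd) dd = phi₀·(e^(−β·d₁) − e^(−β·d₂)) / (β·(d₂−d₁))
e^(−0.31×2.3) = 0.4902; e^(−0.31×4.6) = 0.2403
⟨phi⟩ = 0.38 × (0.4902 − 0.2403) / (0.31 × 2.3) = 0.38 × 0.3505 = 0.1332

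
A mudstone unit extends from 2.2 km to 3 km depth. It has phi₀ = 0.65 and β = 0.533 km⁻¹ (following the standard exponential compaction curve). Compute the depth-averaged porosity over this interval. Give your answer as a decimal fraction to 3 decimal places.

⟨phi⟩ = (1/(Z₂−Z₁)) ∫ phi₀ e^(−βZ) dZ = phi₀·(e^(−β·Z₁) − e^(−β·Z₂)) / (β·(Z₂−Z₁))
e^(−0.533×2.2) = 0.3096; e^(−0.533×3) = 0.2021
⟨phi⟩ = 0.65 × (0.3096 − 0.2021) / (0.533 × 0.8) = 0.65 × 0.2520 = 0.1638

0.164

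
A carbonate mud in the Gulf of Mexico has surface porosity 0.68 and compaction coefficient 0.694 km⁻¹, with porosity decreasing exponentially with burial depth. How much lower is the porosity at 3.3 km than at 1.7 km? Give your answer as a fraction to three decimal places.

phi(1.7) = 0.68·e^(−0.694×1.7) = 0.2090
phi(3.3) = 0.68·e^(−0.694×3.3) = 0.0688
Δphi = 0.2090 − 0.0688 = 0.1401

0.140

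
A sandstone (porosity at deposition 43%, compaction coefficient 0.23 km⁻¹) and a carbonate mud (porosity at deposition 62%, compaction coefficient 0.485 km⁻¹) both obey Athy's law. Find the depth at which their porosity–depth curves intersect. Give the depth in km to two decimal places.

1.44 km

Set phi₀ₐ e^(−cₐZ) = phi₀ᵦ e^(−cᵦZ) ⇒ ln(phi₀ₐ/phi₀ᵦ) = (cₐ − cᵦ)·Z
Z = ln(0.43/0.62) / (0.23 − 0.485) = -0.3659 / -0.255 = 1.435 km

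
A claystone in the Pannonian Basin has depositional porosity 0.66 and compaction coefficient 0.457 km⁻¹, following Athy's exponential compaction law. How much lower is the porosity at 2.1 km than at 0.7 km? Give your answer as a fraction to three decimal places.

0.227

n(0.7) = 0.66·e^(−0.457×0.7) = 0.4793
n(2.1) = 0.66·e^(−0.457×2.1) = 0.2528
Δn = 0.4793 − 0.2528 = 0.2265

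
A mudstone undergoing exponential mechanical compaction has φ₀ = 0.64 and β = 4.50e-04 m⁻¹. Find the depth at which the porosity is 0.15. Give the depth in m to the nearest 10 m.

Working in km (1 km = 1000 m; β in km⁻¹ = β in m⁻¹ × 1000):
Invert Athy's law: z = ln(φ₀/φ) / β
z = ln(0.64/0.15) / 0.45 = ln(4.267) / 0.45 = 1.4508 / 0.45 = 3.224 km

3220 m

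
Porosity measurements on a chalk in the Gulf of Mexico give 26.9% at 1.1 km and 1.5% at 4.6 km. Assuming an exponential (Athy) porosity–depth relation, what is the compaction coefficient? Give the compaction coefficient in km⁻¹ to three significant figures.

Athy: n(Z) = n₀ e^(−kZ) ⇒ n₁/n₂ = e^{k(Z₂−Z₁)} ⇒ k = ln(n₁/n₂)/(Z₂−Z₁)
k = ln(0.269/0.015) / (4.6 − 1.1) = ln(17.93) / 3.5 = 2.8867 / 3.5 = 0.8248 km⁻¹

0.825 km⁻¹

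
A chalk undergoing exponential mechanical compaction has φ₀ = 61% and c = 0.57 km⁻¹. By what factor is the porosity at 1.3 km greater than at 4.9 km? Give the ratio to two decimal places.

φ(d₁)/φ(d₂) = e^(−c·d₁)/e^(−c·d₂) = e^{c(d₂−d₁)}
= exp(0.57 × 3.6) = exp(2.052) = 7.7835

7.78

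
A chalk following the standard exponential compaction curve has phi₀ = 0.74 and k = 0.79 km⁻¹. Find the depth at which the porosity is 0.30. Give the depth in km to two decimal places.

Invert Athy's law: Z = ln(phi₀/phi) / k
Z = ln(0.74/0.3) / 0.79 = ln(2.467) / 0.79 = 0.9029 / 0.79 = 1.143 km

1.14 km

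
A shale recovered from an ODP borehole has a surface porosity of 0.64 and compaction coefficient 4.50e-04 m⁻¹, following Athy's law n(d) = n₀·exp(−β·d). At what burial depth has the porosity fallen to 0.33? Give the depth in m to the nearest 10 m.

1470 m

Working in km (1 km = 1000 m; β in km⁻¹ = β in m⁻¹ × 1000):
Invert Athy's law: d = ln(n₀/n) / β
d = ln(0.64/0.33) / 0.45 = ln(1.939) / 0.45 = 0.6624 / 0.45 = 1.472 km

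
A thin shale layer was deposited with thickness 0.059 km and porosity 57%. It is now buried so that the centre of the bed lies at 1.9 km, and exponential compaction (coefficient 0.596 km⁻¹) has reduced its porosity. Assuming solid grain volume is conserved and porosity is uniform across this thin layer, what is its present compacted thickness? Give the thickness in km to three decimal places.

0.031 km

Porosity at 1.9 km: n = 0.57·exp(−0.596×1.9) = 0.1837
Solid-volume conservation: h(1−n) = h₀(1−n₀) ⇒ h = h₀·(1−n₀)/(1−n)
h = 0.059 × (1 − 0.57)/(1 − 0.1837) = 0.059 × 0.5268 = 0.0311 km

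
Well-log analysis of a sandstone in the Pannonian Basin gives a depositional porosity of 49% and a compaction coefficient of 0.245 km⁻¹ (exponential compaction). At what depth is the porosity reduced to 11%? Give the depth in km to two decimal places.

6.10 km

Invert Athy's law: z = ln(φ₀/φ) / β
z = ln(0.49/0.11) / 0.245 = ln(4.455) / 0.245 = 1.4939 / 0.245 = 6.098 km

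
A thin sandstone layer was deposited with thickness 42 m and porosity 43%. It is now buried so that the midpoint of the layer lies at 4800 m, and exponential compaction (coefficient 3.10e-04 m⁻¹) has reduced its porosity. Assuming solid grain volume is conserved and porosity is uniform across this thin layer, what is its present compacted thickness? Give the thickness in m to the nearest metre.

27 m

Working in km (1 km = 1000 m; k in km⁻¹ = k in m⁻¹ × 1000):
Porosity at 4.8 km: φ = 0.43·exp(−0.31×4.8) = 0.0971
Solid-volume conservation: h(1−φ) = h₀(1−φ₀) ⇒ h = h₀·(1−φ₀)/(1−φ)
h = 0.042 × (1 − 0.43)/(1 − 0.0971) = 0.042 × 0.6313 = 0.0265 km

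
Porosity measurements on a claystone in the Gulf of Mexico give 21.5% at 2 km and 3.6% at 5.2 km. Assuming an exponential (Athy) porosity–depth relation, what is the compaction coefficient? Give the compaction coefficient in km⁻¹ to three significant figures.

Athy: phi(Z) = phi₀ e^(−βZ) ⇒ phi₁/phi₂ = e^{β(Z₂−Z₁)} ⇒ β = ln(phi₁/phi₂)/(Z₂−Z₁)
β = ln(0.215/0.036) / (5.2 − 2) = ln(5.972) / 3.2 = 1.7871 / 3.2 = 0.5585 km⁻¹

0.558 km⁻¹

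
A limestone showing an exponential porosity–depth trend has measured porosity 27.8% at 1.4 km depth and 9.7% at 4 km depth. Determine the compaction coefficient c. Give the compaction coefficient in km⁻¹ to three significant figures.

Athy: φ(Z) = φ₀ e^(−cZ) ⇒ φ₁/φ₂ = e^{c(Z₂−Z₁)} ⇒ c = ln(φ₁/φ₂)/(Z₂−Z₁)
c = ln(0.278/0.097) / (4 − 1.4) = ln(2.866) / 2.6 = 1.0529 / 2.6 = 0.405 km⁻¹

0.405 km⁻¹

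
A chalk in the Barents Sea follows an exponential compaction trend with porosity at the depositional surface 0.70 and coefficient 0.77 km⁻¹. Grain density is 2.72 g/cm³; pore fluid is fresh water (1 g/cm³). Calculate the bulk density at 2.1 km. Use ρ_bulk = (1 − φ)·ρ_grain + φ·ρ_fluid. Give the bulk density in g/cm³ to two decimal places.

Porosity at depth: φ = 0.7·exp(−0.77×2.1) = 0.7×0.1985 = 0.1389
Bulk density: ρ_b = (1−φ)ρ_g + φ·ρ_f = 0.8611×2.72 + 0.1389×1
       = 2.342 + 0.139 = 2.481 g/cm³

2.48 g/cm³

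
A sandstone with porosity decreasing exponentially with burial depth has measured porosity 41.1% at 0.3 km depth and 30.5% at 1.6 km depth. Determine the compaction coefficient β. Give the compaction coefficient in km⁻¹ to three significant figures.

Athy: n(d) = n₀ e^(−βd) ⇒ n₁/n₂ = e^{β(d₂−d₁)} ⇒ β = ln(n₁/n₂)/(d₂−d₁)
β = ln(0.411/0.305) / (1.6 − 0.3) = ln(1.348) / 1.3 = 0.2983 / 1.3 = 0.2294 km⁻¹

0.229 km⁻¹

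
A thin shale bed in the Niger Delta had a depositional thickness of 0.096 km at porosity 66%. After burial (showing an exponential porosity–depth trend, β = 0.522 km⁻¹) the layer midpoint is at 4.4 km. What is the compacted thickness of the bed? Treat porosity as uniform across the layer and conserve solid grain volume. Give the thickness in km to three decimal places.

0.035 km

Porosity at 4.4 km: n = 0.66·exp(−0.522×4.4) = 0.0664
Solid-volume conservation: h(1−n) = h₀(1−n₀) ⇒ h = h₀·(1−n₀)/(1−n)
h = 0.096 × (1 − 0.66)/(1 − 0.0664) = 0.096 × 0.3642 = 0.0350 km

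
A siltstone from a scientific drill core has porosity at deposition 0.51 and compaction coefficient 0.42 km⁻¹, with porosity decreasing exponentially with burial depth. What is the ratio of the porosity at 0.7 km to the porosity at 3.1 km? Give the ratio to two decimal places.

n(d₁)/n(d₂) = e^(−β·d₁)/e^(−β·d₂) = e^{β(d₂−d₁)}
= exp(0.42 × 2.4) = exp(1.008) = 2.7401

2.74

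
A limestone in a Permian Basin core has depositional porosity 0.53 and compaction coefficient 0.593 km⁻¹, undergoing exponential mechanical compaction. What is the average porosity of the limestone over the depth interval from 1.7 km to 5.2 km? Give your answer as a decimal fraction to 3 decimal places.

⟨phi⟩ = (1/(Z₂−Z₁)) ∫ phi₀ e^(−kZ) dZ = phi₀·(e^(−k·Z₁) − e^(−k·Z₂)) / (k·(Z₂−Z₁))
e^(−0.593×1.7) = 0.3649; e^(−0.593×5.2) = 0.0458
⟨phi⟩ = 0.53 × (0.3649 − 0.0458) / (0.593 × 3.5) = 0.53 × 0.1538 = 0.0815

0.081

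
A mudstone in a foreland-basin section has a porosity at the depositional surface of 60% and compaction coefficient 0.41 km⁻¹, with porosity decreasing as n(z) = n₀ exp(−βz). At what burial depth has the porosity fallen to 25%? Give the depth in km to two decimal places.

2.14 km

Invert Athy's law: z = ln(n₀/n) / β
z = ln(0.6/0.25) / 0.41 = ln(2.4) / 0.41 = 0.8755 / 0.41 = 2.135 km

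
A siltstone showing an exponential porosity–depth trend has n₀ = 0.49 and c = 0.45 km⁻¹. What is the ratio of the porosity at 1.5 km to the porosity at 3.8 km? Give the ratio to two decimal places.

2.82

n(d₁)/n(d₂) = e^(−c·d₁)/e^(−c·d₂) = e^{c(d₂−d₁)}
= exp(0.45 × 2.3) = exp(1.035) = 2.8151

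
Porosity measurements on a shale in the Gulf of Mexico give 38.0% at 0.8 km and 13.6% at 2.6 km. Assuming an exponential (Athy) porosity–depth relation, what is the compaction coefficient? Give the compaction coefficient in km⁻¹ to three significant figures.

0.571 km⁻¹

Athy: φ(Z) = φ₀ e^(−kZ) ⇒ φ₁/φ₂ = e^{k(Z₂−Z₁)} ⇒ k = ln(φ₁/φ₂)/(Z₂−Z₁)
k = ln(0.38/0.136) / (2.6 − 0.8) = ln(2.794) / 1.8 = 1.0275 / 1.8 = 0.5708 km⁻¹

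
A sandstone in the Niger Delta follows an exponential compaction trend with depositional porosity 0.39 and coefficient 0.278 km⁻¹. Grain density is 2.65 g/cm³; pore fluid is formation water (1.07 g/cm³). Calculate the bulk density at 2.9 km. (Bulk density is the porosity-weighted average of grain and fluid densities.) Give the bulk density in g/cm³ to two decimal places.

2.37 g/cm³

Porosity at depth: phi = 0.39·exp(−0.278×2.9) = 0.39×0.4466 = 0.1742
Bulk density: ρ_b = (1−phi)ρ_g + phi·ρ_f = 0.8258×2.65 + 0.1742×1.07
       = 2.188 + 0.186 = 2.375 g/cm³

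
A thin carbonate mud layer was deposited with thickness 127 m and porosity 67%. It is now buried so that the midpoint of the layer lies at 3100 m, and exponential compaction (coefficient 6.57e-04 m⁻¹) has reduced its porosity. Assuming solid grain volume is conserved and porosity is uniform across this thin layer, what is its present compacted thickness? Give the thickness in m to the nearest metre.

Working in km (1 km = 1000 m; k in km⁻¹ = k in m⁻¹ × 1000):
Porosity at 3.1 km: n = 0.67·exp(−0.657×3.1) = 0.0874
Solid-volume conservation: h(1−n) = h₀(1−n₀) ⇒ h = h₀·(1−n₀)/(1−n)
h = 0.127 × (1 − 0.67)/(1 − 0.0874) = 0.127 × 0.3616 = 0.0459 km

46 m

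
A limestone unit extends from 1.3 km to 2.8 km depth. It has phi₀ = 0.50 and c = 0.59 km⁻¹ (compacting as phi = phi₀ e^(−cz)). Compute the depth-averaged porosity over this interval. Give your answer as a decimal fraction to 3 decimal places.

⟨phi⟩ = (1/(z₂−z₁)) ∫ phi₀ e^(−cz) dz = phi₀·(e^(−c·z₁) − e^(−c·z₂)) / (c·(z₂−z₁))
e^(−0.59×1.3) = 0.4644; e^(−0.59×2.8) = 0.1917
⟨phi⟩ = 0.5 × (0.4644 − 0.1917) / (0.59 × 1.5) = 0.5 × 0.3082 = 0.1541

0.154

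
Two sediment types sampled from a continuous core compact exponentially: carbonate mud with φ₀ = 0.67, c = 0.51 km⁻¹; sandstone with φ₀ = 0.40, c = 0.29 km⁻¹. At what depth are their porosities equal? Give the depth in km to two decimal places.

2.34 km

Set φ₀ₐ e^(−cₐd) = φ₀ᵦ e^(−cᵦd) ⇒ ln(φ₀ₐ/φ₀ᵦ) = (cₐ − cᵦ)·d
d = ln(0.67/0.4) / (0.51 − 0.29) = 0.5158 / 0.22 = 2.345 km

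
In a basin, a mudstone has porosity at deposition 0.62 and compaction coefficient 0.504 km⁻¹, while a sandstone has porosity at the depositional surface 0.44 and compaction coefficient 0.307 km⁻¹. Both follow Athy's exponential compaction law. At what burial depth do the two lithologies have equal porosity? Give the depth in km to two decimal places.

1.74 km

Set φ₀ₐ e^(−kₐz) = φ₀ᵦ e^(−kᵦz) ⇒ ln(φ₀ₐ/φ₀ᵦ) = (kₐ − kᵦ)·z
z = ln(0.62/0.44) / (0.504 − 0.307) = 0.3429 / 0.197 = 1.741 km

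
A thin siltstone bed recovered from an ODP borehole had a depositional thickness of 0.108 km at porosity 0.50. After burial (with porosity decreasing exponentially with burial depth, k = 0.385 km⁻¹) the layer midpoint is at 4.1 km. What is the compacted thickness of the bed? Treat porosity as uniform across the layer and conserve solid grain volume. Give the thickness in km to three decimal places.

Porosity at 4.1 km: φ = 0.5·exp(−0.385×4.1) = 0.1031
Solid-volume conservation: h(1−φ) = h₀(1−φ₀) ⇒ h = h₀·(1−φ₀)/(1−φ)
h = 0.108 × (1 − 0.5)/(1 − 0.1031) = 0.108 × 0.5575 = 0.0602 km

0.060 km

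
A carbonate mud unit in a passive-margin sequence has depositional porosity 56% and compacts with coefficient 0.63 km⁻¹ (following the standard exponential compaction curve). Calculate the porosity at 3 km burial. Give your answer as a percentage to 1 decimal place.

φ = φ₀·exp(−k·z) = 0.56 × exp(−0.63 × 3) = 0.56 × exp(−1.89)
  = 0.56 × 0.1511 = 0.0846

8.5%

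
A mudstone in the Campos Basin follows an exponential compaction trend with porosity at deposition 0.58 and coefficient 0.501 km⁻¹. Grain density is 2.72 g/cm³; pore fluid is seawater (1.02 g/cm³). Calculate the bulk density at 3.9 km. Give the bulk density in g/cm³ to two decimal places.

2.58 g/cm³

Porosity at depth: φ = 0.58·exp(−0.501×3.9) = 0.58×0.1417 = 0.0822
Bulk density: ρ_b = (1−φ)ρ_g + φ·ρ_f = 0.9178×2.72 + 0.0822×1.02
       = 2.496 + 0.084 = 2.580 g/cm³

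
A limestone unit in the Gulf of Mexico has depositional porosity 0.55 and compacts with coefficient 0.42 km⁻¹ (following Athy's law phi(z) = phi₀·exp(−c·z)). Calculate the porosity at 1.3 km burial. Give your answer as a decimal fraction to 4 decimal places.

phi = phi₀·exp(−c·z) = 0.55 × exp(−0.42 × 1.3) = 0.55 × exp(−0.546)
  = 0.55 × 0.5793 = 0.3186

0.3186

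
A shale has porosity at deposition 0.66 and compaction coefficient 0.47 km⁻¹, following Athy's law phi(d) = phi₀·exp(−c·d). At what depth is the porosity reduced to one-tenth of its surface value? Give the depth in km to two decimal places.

4.90 km

phi/phi₀ = 1/10 ⇒ exp(−c·d) = 1/10 ⇒ d = ln(10) / c
d = 2.3026 / 0.47 = 4.899 km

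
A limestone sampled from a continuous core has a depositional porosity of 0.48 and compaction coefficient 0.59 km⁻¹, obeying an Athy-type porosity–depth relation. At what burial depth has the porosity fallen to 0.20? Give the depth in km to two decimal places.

Invert Athy's law: Z = ln(n₀/n) / c
Z = ln(0.48/0.2) / 0.59 = ln(2.4) / 0.59 = 0.8755 / 0.59 = 1.484 km

1.48 km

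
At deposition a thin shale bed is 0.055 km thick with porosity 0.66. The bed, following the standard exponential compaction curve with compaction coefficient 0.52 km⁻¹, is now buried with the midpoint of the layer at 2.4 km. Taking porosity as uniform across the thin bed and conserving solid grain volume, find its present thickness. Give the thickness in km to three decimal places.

Porosity at 2.4 km: φ = 0.66·exp(−0.52×2.4) = 0.1895
Solid-volume conservation: h(1−φ) = h₀(1−φ₀) ⇒ h = h₀·(1−φ₀)/(1−φ)
h = 0.055 × (1 − 0.66)/(1 − 0.1895) = 0.055 × 0.4195 = 0.0231 km

0.023 km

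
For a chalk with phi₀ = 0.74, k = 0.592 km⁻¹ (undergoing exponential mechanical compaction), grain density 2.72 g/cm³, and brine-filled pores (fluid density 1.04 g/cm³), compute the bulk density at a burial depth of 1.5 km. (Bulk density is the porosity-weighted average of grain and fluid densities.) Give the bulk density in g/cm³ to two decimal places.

Porosity at depth: phi = 0.74·exp(−0.592×1.5) = 0.74×0.4115 = 0.3045
Bulk density: ρ_b = (1−phi)ρ_g + phi·ρ_f = 0.6955×2.72 + 0.3045×1.04
       = 1.892 + 0.317 = 2.208 g/cm³

2.21 g/cm³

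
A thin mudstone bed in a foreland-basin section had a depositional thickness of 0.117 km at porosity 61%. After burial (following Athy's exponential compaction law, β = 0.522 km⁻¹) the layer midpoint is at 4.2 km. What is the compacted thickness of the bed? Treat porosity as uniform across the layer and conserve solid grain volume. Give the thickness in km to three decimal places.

0.049 km

Porosity at 4.2 km: n = 0.61·exp(−0.522×4.2) = 0.0681
Solid-volume conservation: h(1−n) = h₀(1−n₀) ⇒ h = h₀·(1−n₀)/(1−n)
h = 0.117 × (1 − 0.61)/(1 − 0.0681) = 0.117 × 0.4185 = 0.0490 km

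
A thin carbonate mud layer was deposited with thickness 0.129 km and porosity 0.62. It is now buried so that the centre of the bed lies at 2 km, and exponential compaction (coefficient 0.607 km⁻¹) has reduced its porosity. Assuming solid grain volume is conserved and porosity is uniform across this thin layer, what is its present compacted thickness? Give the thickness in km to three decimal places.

0.060 km

Porosity at 2 km: φ = 0.62·exp(−0.607×2) = 0.1841
Solid-volume conservation: h(1−φ) = h₀(1−φ₀) ⇒ h = h₀·(1−φ₀)/(1−φ)
h = 0.129 × (1 − 0.62)/(1 − 0.1841) = 0.129 × 0.4658 = 0.0601 km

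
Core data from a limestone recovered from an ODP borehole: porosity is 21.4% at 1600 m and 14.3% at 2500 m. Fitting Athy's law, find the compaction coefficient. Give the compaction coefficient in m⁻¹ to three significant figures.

0.000448 m⁻¹

Working in km (1 km = 1000 m; c in km⁻¹ = c in m⁻¹ × 1000):
Athy: n(z) = n₀ e^(−cz) ⇒ n₁/n₂ = e^{c(z₂−z₁)} ⇒ c = ln(n₁/n₂)/(z₂−z₁)
c = ln(0.214/0.143) / (2.5 − 1.6) = ln(1.497) / 0.9 = 0.4031 / 0.9 = 0.4479 km⁻¹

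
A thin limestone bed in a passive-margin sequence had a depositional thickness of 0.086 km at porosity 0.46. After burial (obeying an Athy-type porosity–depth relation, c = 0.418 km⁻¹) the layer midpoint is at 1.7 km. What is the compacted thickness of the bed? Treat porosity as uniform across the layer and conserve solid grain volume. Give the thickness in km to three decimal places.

Porosity at 1.7 km: n = 0.46·exp(−0.418×1.7) = 0.2260
Solid-volume conservation: h(1−n) = h₀(1−n₀) ⇒ h = h₀·(1−n₀)/(1−n)
h = 0.086 × (1 − 0.46)/(1 − 0.2260) = 0.086 × 0.6977 = 0.0600 km

0.060 km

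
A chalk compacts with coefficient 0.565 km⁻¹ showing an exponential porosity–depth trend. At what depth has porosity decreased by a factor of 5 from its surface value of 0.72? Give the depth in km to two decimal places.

n/n₀ = 1/5 ⇒ exp(−β·z) = 1/5 ⇒ z = ln(5) / β
z = 1.6094 / 0.565 = 2.849 km

2.85 km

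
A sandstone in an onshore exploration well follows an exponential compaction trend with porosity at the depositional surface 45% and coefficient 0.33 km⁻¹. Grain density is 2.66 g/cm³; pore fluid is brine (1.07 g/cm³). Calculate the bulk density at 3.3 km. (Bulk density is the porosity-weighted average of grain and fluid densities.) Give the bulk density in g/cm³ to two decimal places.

Porosity at depth: n = 0.45·exp(−0.33×3.3) = 0.45×0.3366 = 0.1514
Bulk density: ρ_b = (1−n)ρ_g + n·ρ_f = 0.8486×2.66 + 0.1514×1.07
       = 2.257 + 0.162 = 2.419 g/cm³

2.42 g/cm³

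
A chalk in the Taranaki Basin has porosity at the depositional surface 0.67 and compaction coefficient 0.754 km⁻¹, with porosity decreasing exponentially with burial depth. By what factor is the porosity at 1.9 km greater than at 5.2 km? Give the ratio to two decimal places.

12.04

φ(d₁)/φ(d₂) = e^(−c·d₁)/e^(−c·d₂) = e^{c(d₂−d₁)}
= exp(0.754 × 3.3) = exp(2.488) = 12.0396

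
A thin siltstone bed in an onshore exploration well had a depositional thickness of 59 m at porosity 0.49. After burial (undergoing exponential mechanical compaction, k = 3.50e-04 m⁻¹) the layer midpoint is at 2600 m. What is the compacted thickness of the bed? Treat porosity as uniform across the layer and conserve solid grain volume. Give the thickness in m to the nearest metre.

37 m

Working in km (1 km = 1000 m; k in km⁻¹ = k in m⁻¹ × 1000):
Porosity at 2.6 km: phi = 0.49·exp(−0.35×2.6) = 0.1972
Solid-volume conservation: h(1−phi) = h₀(1−phi₀) ⇒ h = h₀·(1−phi₀)/(1−phi)
h = 0.059 × (1 − 0.49)/(1 − 0.1972) = 0.059 × 0.6353 = 0.0375 km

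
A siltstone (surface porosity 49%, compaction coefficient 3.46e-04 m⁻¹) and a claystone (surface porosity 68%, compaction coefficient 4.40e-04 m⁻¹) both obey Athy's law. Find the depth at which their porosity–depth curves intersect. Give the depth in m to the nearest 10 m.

Working in km (1 km = 1000 m; k in km⁻¹ = k in m⁻¹ × 1000):
Set phi₀ₐ e^(−kₐd) = phi₀ᵦ e^(−kᵦd) ⇒ ln(phi₀ₐ/phi₀ᵦ) = (kₐ − kᵦ)·d
d = ln(0.49/0.68) / (0.346 − 0.44) = -0.3277 / -0.094 = 3.486 km

3490 m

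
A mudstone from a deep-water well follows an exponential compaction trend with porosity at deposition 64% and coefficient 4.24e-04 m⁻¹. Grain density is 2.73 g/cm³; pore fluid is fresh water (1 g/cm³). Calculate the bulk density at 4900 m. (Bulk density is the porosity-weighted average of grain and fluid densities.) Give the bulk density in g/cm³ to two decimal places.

Working in km (1 km = 1000 m; k in km⁻¹ = k in m⁻¹ × 1000):
Porosity at depth: φ = 0.64·exp(−0.424×4.9) = 0.64×0.1252 = 0.0801
Bulk density: ρ_b = (1−φ)ρ_g + φ·ρ_f = 0.9199×2.73 + 0.0801×1
       = 2.511 + 0.080 = 2.591 g/cm³

2.59 g/cm³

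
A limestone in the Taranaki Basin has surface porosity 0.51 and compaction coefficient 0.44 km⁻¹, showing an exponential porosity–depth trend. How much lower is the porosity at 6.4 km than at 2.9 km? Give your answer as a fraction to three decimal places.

0.112

n(2.9) = 0.51·e^(−0.44×2.9) = 0.1424
n(6.4) = 0.51·e^(−0.44×6.4) = 0.0305
Δn = 0.1424 − 0.0305 = 0.1118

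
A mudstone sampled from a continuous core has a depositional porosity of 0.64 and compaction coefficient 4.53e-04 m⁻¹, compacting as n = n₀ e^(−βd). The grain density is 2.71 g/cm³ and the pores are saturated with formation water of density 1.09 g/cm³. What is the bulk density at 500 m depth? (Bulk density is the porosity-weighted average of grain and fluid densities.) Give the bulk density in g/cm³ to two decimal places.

1.88 g/cm³

Working in km (1 km = 1000 m; β in km⁻¹ = β in m⁻¹ × 1000):
Porosity at depth: n = 0.64·exp(−0.453×0.5) = 0.64×0.7973 = 0.5103
Bulk density: ρ_b = (1−n)ρ_g + n·ρ_f = 0.4897×2.71 + 0.5103×1.09
       = 1.327 + 0.556 = 1.883 g/cm³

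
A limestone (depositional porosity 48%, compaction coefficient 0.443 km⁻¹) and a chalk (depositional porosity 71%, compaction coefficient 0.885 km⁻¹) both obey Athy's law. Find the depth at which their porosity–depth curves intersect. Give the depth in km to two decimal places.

Set φ₀ₐ e^(−βₐd) = φ₀ᵦ e^(−βᵦd) ⇒ ln(φ₀ₐ/φ₀ᵦ) = (βₐ − βᵦ)·d
d = ln(0.48/0.71) / (0.443 − 0.885) = -0.3915 / -0.442 = 0.886 km

0.89 km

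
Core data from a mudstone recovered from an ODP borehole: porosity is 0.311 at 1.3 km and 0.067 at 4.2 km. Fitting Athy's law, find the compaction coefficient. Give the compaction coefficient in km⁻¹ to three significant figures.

Athy: φ(Z) = φ₀ e^(−βZ) ⇒ φ₁/φ₂ = e^{β(Z₂−Z₁)} ⇒ β = ln(φ₁/φ₂)/(Z₂−Z₁)
β = ln(0.311/0.067) / (4.2 − 1.3) = ln(4.642) / 2.9 = 1.5351 / 2.9 = 0.5293 km⁻¹

0.529 km⁻¹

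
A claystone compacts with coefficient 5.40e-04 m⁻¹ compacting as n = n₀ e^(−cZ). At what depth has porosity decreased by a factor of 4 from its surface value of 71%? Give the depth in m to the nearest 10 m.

Working in km (1 km = 1000 m; c in km⁻¹ = c in m⁻¹ × 1000):
n/n₀ = 1/4 ⇒ exp(−c·Z) = 1/4 ⇒ Z = ln(4) / c
Z = 1.3863 / 0.54 = 2.567 km

2570 m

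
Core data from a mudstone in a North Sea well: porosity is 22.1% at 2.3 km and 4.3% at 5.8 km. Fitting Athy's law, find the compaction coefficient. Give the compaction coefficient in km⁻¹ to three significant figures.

Athy: phi(Z) = phi₀ e^(−βZ) ⇒ phi₁/phi₂ = e^{β(Z₂−Z₁)} ⇒ β = ln(phi₁/phi₂)/(Z₂−Z₁)
β = ln(0.221/0.043) / (5.8 − 2.3) = ln(5.14) / 3.5 = 1.6370 / 3.5 = 0.4677 km⁻¹

0.468 km⁻¹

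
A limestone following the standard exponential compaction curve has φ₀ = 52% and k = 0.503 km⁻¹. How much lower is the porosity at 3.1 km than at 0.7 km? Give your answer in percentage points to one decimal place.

25.6 percentage points

φ(0.7) = 0.52·e^(−0.503×0.7) = 0.3657
φ(3.1) = 0.52·e^(−0.503×3.1) = 0.1093
Δφ = 0.3657 − 0.1093 = 0.2563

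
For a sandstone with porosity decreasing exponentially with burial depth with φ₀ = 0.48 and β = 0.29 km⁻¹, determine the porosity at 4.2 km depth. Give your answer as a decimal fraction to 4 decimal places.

0.1420

φ = φ₀·exp(−β·z) = 0.48 × exp(−0.29 × 4.2) = 0.48 × exp(−1.218)
  = 0.48 × 0.2958 = 0.1420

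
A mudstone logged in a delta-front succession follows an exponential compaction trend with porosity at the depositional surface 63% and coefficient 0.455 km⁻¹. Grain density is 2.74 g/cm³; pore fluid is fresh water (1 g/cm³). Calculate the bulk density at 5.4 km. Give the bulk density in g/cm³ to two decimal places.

Porosity at depth: phi = 0.63·exp(−0.455×5.4) = 0.63×0.0857 = 0.0540
Bulk density: ρ_b = (1−phi)ρ_g + phi·ρ_f = 0.9460×2.74 + 0.0540×1
       = 2.592 + 0.054 = 2.646 g/cm³

2.65 g/cm³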